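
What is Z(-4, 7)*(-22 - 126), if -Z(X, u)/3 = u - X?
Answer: 4884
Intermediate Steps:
Z(X, u) = -3*u + 3*X (Z(X, u) = -3*(u - X) = -3*u + 3*X)
Z(-4, 7)*(-22 - 126) = (-3*7 + 3*(-4))*(-22 - 126) = (-21 - 12)*(-148) = -33*(-148) = 4884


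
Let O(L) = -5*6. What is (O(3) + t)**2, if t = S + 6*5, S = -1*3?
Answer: 9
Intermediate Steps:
S = -3
O(L) = -30
t = 27 (t = -3 + 6*5 = -3 + 30 = 27)
(O(3) + t)**2 = (-30 + 27)**2 = (-3)**2 = 9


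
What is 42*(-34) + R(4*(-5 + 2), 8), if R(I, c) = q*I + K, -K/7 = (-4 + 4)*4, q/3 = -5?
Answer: -1248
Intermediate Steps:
q = -15 (q = 3*(-5) = -15)
K = 0 (K = -7*(-4 + 4)*4 = -0*4 = -7*0 = 0)
R(I, c) = -15*I (R(I, c) = -15*I + 0 = -15*I)
42*(-34) + R(4*(-5 + 2), 8) = 42*(-34) - 60*(-5 + 2) = -1428 - 60*(-3) = -1428 - 15*(-12) = -1428 + 180 = -1248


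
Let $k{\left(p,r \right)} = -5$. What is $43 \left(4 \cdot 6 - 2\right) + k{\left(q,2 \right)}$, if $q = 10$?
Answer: $941$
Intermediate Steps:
$43 \left(4 \cdot 6 - 2\right) + k{\left(q,2 \right)} = 43 \left(4 \cdot 6 - 2\right) - 5 = 43 \left(24 - 2\right) - 5 = 43 \cdot 22 - 5 = 946 - 5 = 941$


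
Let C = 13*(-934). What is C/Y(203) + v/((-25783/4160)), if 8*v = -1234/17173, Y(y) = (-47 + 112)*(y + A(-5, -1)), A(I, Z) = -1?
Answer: -15880786381/17199968215 ≈ -0.92330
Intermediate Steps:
C = -12142
Y(y) = -65 + 65*y (Y(y) = (-47 + 112)*(y - 1) = 65*(-1 + y) = -65 + 65*y)
v = -617/68692 (v = (-1234/17173)/8 = (-1234*1/17173)/8 = (⅛)*(-1234/17173) = -617/68692 ≈ -0.0089821)
C/Y(203) + v/((-25783/4160)) = -12142/(-65 + 65*203) - 617/(68692*((-25783/4160))) = -12142/(-65 + 13195) - 617/(68692*((-25783*1/4160))) = -12142/13130 - 617/(68692*(-25783/4160)) = -12142*1/13130 - 617/68692*(-4160/25783) = -467/505 + 49360/34059343 = -15880786381/17199968215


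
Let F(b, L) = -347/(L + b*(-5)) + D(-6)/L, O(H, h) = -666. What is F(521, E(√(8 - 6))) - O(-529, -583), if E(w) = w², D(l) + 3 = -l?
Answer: 3475699/5206 ≈ 667.63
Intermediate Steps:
D(l) = -3 - l
F(b, L) = -347/(L - 5*b) + 3/L (F(b, L) = -347/(L + b*(-5)) + (-3 - 1*(-6))/L = -347/(L - 5*b) + (-3 + 6)/L = -347/(L - 5*b) + 3/L)
F(521, E(√(8 - 6))) - O(-529, -583) = (15*521 + 344*(√(8 - 6))²)/(((√(8 - 6))²)*(-(√(8 - 6))² + 5*521)) - 1*(-666) = (7815 + 344*(√2)²)/(((√2)²)*(-(√2)² + 2605)) + 666 = (7815 + 344*2)/(2*(-1*2 + 2605)) + 666 = (7815 + 688)/(2*(-2 + 2605)) + 666 = (½)*8503/2603 + 666 = (½)*(1/2603)*8503 + 666 = 8503/5206 + 666 = 3475699/5206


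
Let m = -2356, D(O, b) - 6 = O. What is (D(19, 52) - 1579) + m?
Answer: -3910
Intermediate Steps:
D(O, b) = 6 + O
(D(19, 52) - 1579) + m = ((6 + 19) - 1579) - 2356 = (25 - 1579) - 2356 = -1554 - 2356 = -3910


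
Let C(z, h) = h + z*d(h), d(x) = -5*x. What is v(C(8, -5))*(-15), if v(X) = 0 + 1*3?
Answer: -45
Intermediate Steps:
C(z, h) = h - 5*h*z (C(z, h) = h + z*(-5*h) = h - 5*h*z)
v(X) = 3 (v(X) = 0 + 3 = 3)
v(C(8, -5))*(-15) = 3*(-15) = -45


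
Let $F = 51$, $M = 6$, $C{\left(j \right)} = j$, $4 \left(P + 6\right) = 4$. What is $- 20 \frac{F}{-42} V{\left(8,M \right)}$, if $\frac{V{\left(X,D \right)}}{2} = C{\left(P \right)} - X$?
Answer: $- \frac{4420}{7} \approx -631.43$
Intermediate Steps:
$P = -5$ ($P = -6 + \frac{1}{4} \cdot 4 = -6 + 1 = -5$)
$V{\left(X,D \right)} = -10 - 2 X$ ($V{\left(X,D \right)} = 2 \left(-5 - X\right) = -10 - 2 X$)
$- 20 \frac{F}{-42} V{\left(8,M \right)} = - 20 \frac{51}{-42} \left(-10 - 16\right) = - 20 \cdot 51 \left(- \frac{1}{42}\right) \left(-10 - 16\right) = \left(-20\right) \left(- \frac{17}{14}\right) \left(-26\right) = \frac{170}{7} \left(-26\right) = - \frac{4420}{7}$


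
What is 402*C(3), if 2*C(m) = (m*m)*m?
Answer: 5427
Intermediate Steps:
C(m) = m³/2 (C(m) = ((m*m)*m)/2 = (m²*m)/2 = m³/2)
402*C(3) = 402*((½)*3³) = 402*((½)*27) = 402*(27/2) = 5427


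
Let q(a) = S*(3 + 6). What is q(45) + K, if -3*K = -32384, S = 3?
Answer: 32465/3 ≈ 10822.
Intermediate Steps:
q(a) = 27 (q(a) = 3*(3 + 6) = 3*9 = 27)
K = 32384/3 (K = -⅓*(-32384) = 32384/3 ≈ 10795.)
q(45) + K = 27 + 32384/3 = 32465/3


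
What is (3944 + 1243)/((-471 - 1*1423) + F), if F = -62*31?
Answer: -1729/1272 ≈ -1.3593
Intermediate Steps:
F = -1922
(3944 + 1243)/((-471 - 1*1423) + F) = (3944 + 1243)/((-471 - 1*1423) - 1922) = 5187/((-471 - 1423) - 1922) = 5187/(-1894 - 1922) = 5187/(-3816) = 5187*(-1/3816) = -1729/1272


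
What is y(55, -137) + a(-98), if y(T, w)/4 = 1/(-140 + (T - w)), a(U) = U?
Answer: -1273/13 ≈ -97.923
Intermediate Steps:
y(T, w) = 4/(-140 + T - w) (y(T, w) = 4/(-140 + (T - w)) = 4/(-140 + T - w))
y(55, -137) + a(-98) = -4/(140 - 137 - 1*55) - 98 = -4/(140 - 137 - 55) - 98 = -4/(-52) - 98 = -4*(-1/52) - 98 = 1/13 - 98 = -1273/13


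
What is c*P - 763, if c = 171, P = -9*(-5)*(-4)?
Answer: -31543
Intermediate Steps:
P = -180 (P = 45*(-4) = -180)
c*P - 763 = 171*(-180) - 763 = -30780 - 763 = -31543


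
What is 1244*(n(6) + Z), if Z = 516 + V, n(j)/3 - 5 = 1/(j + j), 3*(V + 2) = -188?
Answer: 1741289/3 ≈ 5.8043e+5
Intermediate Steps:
V = -194/3 (V = -2 + (1/3)*(-188) = -2 - 188/3 = -194/3 ≈ -64.667)
n(j) = 15 + 3/(2*j) (n(j) = 15 + 3/(j + j) = 15 + 3/((2*j)) = 15 + 3*(1/(2*j)) = 15 + 3/(2*j))
Z = 1354/3 (Z = 516 - 194/3 = 1354/3 ≈ 451.33)
1244*(n(6) + Z) = 1244*((15 + (3/2)/6) + 1354/3) = 1244*((15 + (3/2)*(1/6)) + 1354/3) = 1244*((15 + 1/4) + 1354/3) = 1244*(61/4 + 1354/3) = 1244*(5599/12) = 1741289/3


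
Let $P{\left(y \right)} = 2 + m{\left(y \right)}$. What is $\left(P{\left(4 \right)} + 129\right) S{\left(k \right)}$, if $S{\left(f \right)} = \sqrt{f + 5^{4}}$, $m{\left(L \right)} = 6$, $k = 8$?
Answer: $137 \sqrt{633} \approx 3446.9$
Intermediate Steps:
$P{\left(y \right)} = 8$ ($P{\left(y \right)} = 2 + 6 = 8$)
$S{\left(f \right)} = \sqrt{625 + f}$ ($S{\left(f \right)} = \sqrt{f + 625} = \sqrt{625 + f}$)
$\left(P{\left(4 \right)} + 129\right) S{\left(k \right)} = \left(8 + 129\right) \sqrt{625 + 8} = 137 \sqrt{633}$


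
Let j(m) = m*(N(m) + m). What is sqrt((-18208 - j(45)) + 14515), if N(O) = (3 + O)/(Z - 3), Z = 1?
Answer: I*sqrt(4638) ≈ 68.103*I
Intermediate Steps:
N(O) = -3/2 - O/2 (N(O) = (3 + O)/(1 - 3) = (3 + O)/(-2) = (3 + O)*(-1/2) = -3/2 - O/2)
j(m) = m*(-3/2 + m/2) (j(m) = m*((-3/2 - m/2) + m) = m*(-3/2 + m/2))
sqrt((-18208 - j(45)) + 14515) = sqrt((-18208 - 45*(-3 + 45)/2) + 14515) = sqrt((-18208 - 45*42/2) + 14515) = sqrt((-18208 - 1*945) + 14515) = sqrt((-18208 - 945) + 14515) = sqrt(-19153 + 14515) = sqrt(-4638) = I*sqrt(4638)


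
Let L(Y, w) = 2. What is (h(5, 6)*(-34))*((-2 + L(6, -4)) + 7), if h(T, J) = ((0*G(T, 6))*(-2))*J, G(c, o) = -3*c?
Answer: 0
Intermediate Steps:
h(T, J) = 0 (h(T, J) = ((0*(-3*T))*(-2))*J = (0*(-2))*J = 0*J = 0)
(h(5, 6)*(-34))*((-2 + L(6, -4)) + 7) = (0*(-34))*((-2 + 2) + 7) = 0*(0 + 7) = 0*7 = 0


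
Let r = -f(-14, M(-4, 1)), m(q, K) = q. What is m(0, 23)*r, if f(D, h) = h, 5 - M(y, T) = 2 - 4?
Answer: 0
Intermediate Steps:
M(y, T) = 7 (M(y, T) = 5 - (2 - 4) = 5 - 1*(-2) = 5 + 2 = 7)
r = -7 (r = -1*7 = -7)
m(0, 23)*r = 0*(-7) = 0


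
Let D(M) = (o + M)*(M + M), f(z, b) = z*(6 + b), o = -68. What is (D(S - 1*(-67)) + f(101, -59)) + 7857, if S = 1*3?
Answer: 2784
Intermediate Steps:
S = 3
D(M) = 2*M*(-68 + M) (D(M) = (-68 + M)*(M + M) = (-68 + M)*(2*M) = 2*M*(-68 + M))
(D(S - 1*(-67)) + f(101, -59)) + 7857 = (2*(3 - 1*(-67))*(-68 + (3 - 1*(-67))) + 101*(6 - 59)) + 7857 = (2*(3 + 67)*(-68 + (3 + 67)) + 101*(-53)) + 7857 = (2*70*(-68 + 70) - 5353) + 7857 = (2*70*2 - 5353) + 7857 = (280 - 5353) + 7857 = -5073 + 7857 = 2784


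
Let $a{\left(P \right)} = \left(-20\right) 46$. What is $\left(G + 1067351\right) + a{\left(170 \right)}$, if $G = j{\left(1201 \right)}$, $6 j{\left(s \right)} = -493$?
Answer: $\frac{6398093}{6} \approx 1.0663 \cdot 10^{6}$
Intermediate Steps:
$j{\left(s \right)} = - \frac{493}{6}$ ($j{\left(s \right)} = \frac{1}{6} \left(-493\right) = - \frac{493}{6}$)
$G = - \frac{493}{6} \approx -82.167$
$a{\left(P \right)} = -920$
$\left(G + 1067351\right) + a{\left(170 \right)} = \left(- \frac{493}{6} + 1067351\right) - 920 = \frac{6403613}{6} - 920 = \frac{6398093}{6}$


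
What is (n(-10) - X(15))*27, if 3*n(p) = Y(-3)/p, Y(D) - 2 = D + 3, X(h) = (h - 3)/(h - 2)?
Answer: -1737/65 ≈ -26.723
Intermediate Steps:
X(h) = (-3 + h)/(-2 + h)
Y(D) = 5 + D (Y(D) = 2 + (D + 3) = 2 + (3 + D) = 5 + D)
n(p) = 2/(3*p) (n(p) = ((5 - 3)/p)/3 = (2/p)/3 = 2/(3*p))
(n(-10) - X(15))*27 = ((⅔)/(-10) - (-3 + 15)/(-2 + 15))*27 = ((⅔)*(-⅒) - 12/13)*27 = (-1/15 - 12/13)*27 = -193/195*27 = -1737/65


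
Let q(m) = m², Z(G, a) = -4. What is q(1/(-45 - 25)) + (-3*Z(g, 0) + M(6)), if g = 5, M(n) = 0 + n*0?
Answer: 58801/4900 ≈ 12.000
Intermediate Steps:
M(n) = 0 (M(n) = 0 + 0 = 0)
q(1/(-45 - 25)) + (-3*Z(g, 0) + M(6)) = (1/(-45 - 25))² + (-3*(-4) + 0) = (1/(-70))² + (12 + 0) = (-1/70)² + 12 = 1/4900 + 12 = 58801/4900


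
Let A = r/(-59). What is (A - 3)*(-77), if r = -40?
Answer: 10549/59 ≈ 178.80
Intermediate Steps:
A = 40/59 (A = -40/(-59) = -40*(-1/59) = 40/59 ≈ 0.67797)
(A - 3)*(-77) = (40/59 - 3)*(-77) = -137/59*(-77) = 10549/59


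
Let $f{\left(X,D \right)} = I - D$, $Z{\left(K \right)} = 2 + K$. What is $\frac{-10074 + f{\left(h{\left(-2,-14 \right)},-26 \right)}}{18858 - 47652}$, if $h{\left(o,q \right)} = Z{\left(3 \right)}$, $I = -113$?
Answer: $\frac{3387}{9598} \approx 0.35289$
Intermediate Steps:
$h{\left(o,q \right)} = 5$ ($h{\left(o,q \right)} = 2 + 3 = 5$)
$f{\left(X,D \right)} = -113 - D$
$\frac{-10074 + f{\left(h{\left(-2,-14 \right)},-26 \right)}}{18858 - 47652} = \frac{-10074 - 87}{18858 - 47652} = \frac{-10074 + \left(-113 + 26\right)}{-28794} = \left(-10074 - 87\right) \left(- \frac{1}{28794}\right) = \left(-10161\right) \left(- \frac{1}{28794}\right) = \frac{3387}{9598}$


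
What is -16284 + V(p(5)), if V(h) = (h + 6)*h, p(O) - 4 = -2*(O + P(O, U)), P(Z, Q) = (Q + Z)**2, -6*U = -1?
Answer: -4248707/324 ≈ -13113.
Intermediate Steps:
U = 1/6 (U = -1/6*(-1) = 1/6 ≈ 0.16667)
p(O) = 4 - 2*O - 2*(1/6 + O)**2 (p(O) = 4 - 2*(O + (1/6 + O)**2) = 4 + (-2*O - 2*(1/6 + O)**2) = 4 - 2*O - 2*(1/6 + O)**2)
V(h) = h*(6 + h) (V(h) = (6 + h)*h = h*(6 + h))
-16284 + V(p(5)) = -16284 + (71/18 - 2*5**2 - 8/3*5)*(6 + (71/18 - 2*5**2 - 8/3*5)) = -16284 + (71/18 - 2*25 - 40/3)*(6 + (71/18 - 2*25 - 40/3)) = -16284 + (71/18 - 50 - 40/3)*(6 + (71/18 - 50 - 40/3)) = -16284 - 1069*(6 - 1069/18)/18 = -16284 - 1069/18*(-961/18) = -16284 + 1027309/324 = -4248707/324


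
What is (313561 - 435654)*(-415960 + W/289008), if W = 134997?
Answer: 4892495747055173/96336 ≈ 5.0786e+10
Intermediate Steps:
(313561 - 435654)*(-415960 + W/289008) = (313561 - 435654)*(-415960 + 134997/289008) = -122093*(-415960 + 134997*(1/289008)) = -122093*(-415960 + 44999/96336) = -122093*(-40071877561/96336) = 4892495747055173/96336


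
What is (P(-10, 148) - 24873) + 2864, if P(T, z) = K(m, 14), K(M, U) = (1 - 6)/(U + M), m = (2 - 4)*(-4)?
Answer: -484203/22 ≈ -22009.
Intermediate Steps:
m = 8 (m = -2*(-4) = 8)
K(M, U) = -5/(M + U)
P(T, z) = -5/22 (P(T, z) = -5/(8 + 14) = -5/22)
(P(-10, 148) - 24873) + 2864 = (-5/22 - 24873) + 2864 = -547211/22 + 2864 = -484203/22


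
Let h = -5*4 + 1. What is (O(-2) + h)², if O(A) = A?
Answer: 441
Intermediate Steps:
h = -19 (h = -20 + 1 = -19)
(O(-2) + h)² = (-2 - 19)² = (-21)² = 441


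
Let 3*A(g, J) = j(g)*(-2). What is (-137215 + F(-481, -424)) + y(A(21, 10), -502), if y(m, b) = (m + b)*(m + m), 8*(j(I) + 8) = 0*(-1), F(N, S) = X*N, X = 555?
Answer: -3685210/9 ≈ -4.0947e+5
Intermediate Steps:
F(N, S) = 555*N
j(I) = -8 (j(I) = -8 + (0*(-1))/8 = -8 + (⅛)*0 = -8 + 0 = -8)
A(g, J) = 16/3 (A(g, J) = (-8*(-2))/3 = (⅓)*16 = 16/3)
y(m, b) = 2*m*(b + m) (y(m, b) = (b + m)*(2*m) = 2*m*(b + m))
(-137215 + F(-481, -424)) + y(A(21, 10), -502) = (-137215 + 555*(-481)) + 2*(16/3)*(-502 + 16/3) = (-137215 - 266955) + 2*(16/3)*(-1490/3) = -404170 - 47680/9 = -3685210/9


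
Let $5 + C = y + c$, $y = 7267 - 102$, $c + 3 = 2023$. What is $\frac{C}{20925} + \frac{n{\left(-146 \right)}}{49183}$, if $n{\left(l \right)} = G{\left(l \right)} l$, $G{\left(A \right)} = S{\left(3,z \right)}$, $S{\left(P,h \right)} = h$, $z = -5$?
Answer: $\frac{3457594}{7623365} \approx 0.45355$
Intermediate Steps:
$c = 2020$ ($c = -3 + 2023 = 2020$)
$y = 7165$
$G{\left(A \right)} = -5$
$n{\left(l \right)} = - 5 l$
$C = 9180$ ($C = -5 + \left(7165 + 2020\right) = -5 + 9185 = 9180$)
$\frac{C}{20925} + \frac{n{\left(-146 \right)}}{49183} = \frac{9180}{20925} + \frac{\left(-5\right) \left(-146\right)}{49183} = 9180 \cdot \frac{1}{20925} + 730 \cdot \frac{1}{49183} = \frac{68}{155} + \frac{730}{49183} = \frac{3457594}{7623365}$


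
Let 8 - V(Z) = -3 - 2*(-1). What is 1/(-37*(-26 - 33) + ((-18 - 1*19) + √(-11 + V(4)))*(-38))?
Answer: I/(38*√2 + 3589*I) ≈ 0.00027857 + 4.1711e-6*I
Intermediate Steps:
V(Z) = 9 (V(Z) = 8 - (-3 - 2*(-1)) = 8 - (-3 + 2) = 8 - 1*(-1) = 8 + 1 = 9)
1/(-37*(-26 - 33) + ((-18 - 1*19) + √(-11 + V(4)))*(-38)) = 1/(-37*(-26 - 33) + ((-18 - 1*19) + √(-11 + 9))*(-38)) = 1/(-37*(-59) + ((-18 - 19) + √(-2))*(-38)) = 1/(2183 + (-37 + I*√2)*(-38)) = 1/(2183 + (1406 - 38*I*√2)) = 1/(3589 - 38*I*√2)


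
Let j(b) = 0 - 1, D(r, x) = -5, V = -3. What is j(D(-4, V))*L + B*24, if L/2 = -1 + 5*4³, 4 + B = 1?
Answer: -710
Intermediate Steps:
j(b) = -1
B = -3 (B = -4 + 1 = -3)
L = 638 (L = 2*(-1 + 5*4³) = 2*(-1 + 5*64) = 2*(-1 + 320) = 2*319 = 638)
j(D(-4, V))*L + B*24 = -1*638 - 3*24 = -638 - 72 = -710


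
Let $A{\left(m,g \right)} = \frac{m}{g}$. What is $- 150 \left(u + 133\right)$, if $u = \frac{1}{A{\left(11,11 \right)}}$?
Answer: $-20100$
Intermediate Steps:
$u = 1$ ($u = \frac{1}{11 \cdot \frac{1}{11}} = 1^{-1} = 1$)
$- 150 \left(u + 133\right) = - 150 \left(1 + 133\right) = \left(-150\right) 134 = -20100$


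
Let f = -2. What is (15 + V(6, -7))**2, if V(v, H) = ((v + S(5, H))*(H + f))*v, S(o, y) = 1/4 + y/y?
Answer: 567009/4 ≈ 1.4175e+5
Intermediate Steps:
S(o, y) = 5/4 (S(o, y) = 1*(1/4) + 1 = 1/4 + 1 = 5/4)
V(v, H) = v*(-2 + H)*(5/4 + v) (V(v, H) = ((v + 5/4)*(H - 2))*v = ((5/4 + v)*(-2 + H))*v = ((-2 + H)*(5/4 + v))*v = v*(-2 + H)*(5/4 + v))
(15 + V(6, -7))**2 = (15 + (1/4)*6*(-10 - 8*6 + 5*(-7) + 4*(-7)*6))**2 = (15 + (1/4)*6*(-10 - 48 - 35 - 168))**2 = (15 + (1/4)*6*(-261))**2 = (15 - 783/2)**2 = (-753/2)**2 = 567009/4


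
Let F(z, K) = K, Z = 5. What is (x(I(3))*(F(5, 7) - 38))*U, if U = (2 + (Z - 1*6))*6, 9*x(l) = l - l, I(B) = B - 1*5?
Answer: 0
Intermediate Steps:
I(B) = -5 + B (I(B) = B - 5 = -5 + B)
x(l) = 0 (x(l) = (l - l)/9 = (⅑)*0 = 0)
U = 6 (U = (2 + (5 - 1*6))*6 = (2 + (5 - 6))*6 = (2 - 1)*6 = 1*6 = 6)
(x(I(3))*(F(5, 7) - 38))*U = (0*(7 - 38))*6 = (0*(-31))*6 = 0*6 = 0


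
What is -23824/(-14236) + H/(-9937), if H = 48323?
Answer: -112796785/35365783 ≈ -3.1894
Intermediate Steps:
-23824/(-14236) + H/(-9937) = -23824/(-14236) + 48323/(-9937) = -23824*(-1/14236) + 48323*(-1/9937) = 5956/3559 - 48323/9937 = -112796785/35365783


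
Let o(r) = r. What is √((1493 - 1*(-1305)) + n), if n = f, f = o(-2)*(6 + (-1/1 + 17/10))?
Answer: 3*√7735/5 ≈ 52.769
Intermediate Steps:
f = -67/5 (f = -2*(6 + (-1/1 + 17/10)) = -2*(6 + (-1*1 + 17*(⅒))) = -2*(6 + (-1 + 17/10)) = -2*(6 + 7/10) = -2*67/10 = -67/5 ≈ -13.400)
n = -67/5 ≈ -13.400
√((1493 - 1*(-1305)) + n) = √((1493 - 1*(-1305)) - 67/5) = √((1493 + 1305) - 67/5) = √(2798 - 67/5) = √(13923/5) = 3*√7735/5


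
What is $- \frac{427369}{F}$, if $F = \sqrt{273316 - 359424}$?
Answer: $\frac{427369 i \sqrt{21527}}{43054} \approx 1456.4 i$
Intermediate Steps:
$F = 2 i \sqrt{21527}$ ($F = \sqrt{-86108} = 2 i \sqrt{21527} \approx 293.44 i$)
$- \frac{427369}{F} = - \frac{427369}{2 i \sqrt{21527}} = - 427369 \left(- \frac{i \sqrt{21527}}{43054}\right) = \frac{427369 i \sqrt{21527}}{43054}$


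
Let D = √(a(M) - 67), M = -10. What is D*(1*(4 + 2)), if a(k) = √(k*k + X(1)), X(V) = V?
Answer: 6*√(-67 + √101) ≈ 45.279*I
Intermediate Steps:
a(k) = √(1 + k²) (a(k) = √(k*k + 1) = √(k² + 1) = √(1 + k²))
D = √(-67 + √101) (D = √(√(1 + (-10)²) - 67) = √(√(1 + 100) - 67) = √(√101 - 67) = √(-67 + √101) ≈ 7.5465*I)
D*(1*(4 + 2)) = √(-67 + √101)*(1*(4 + 2)) = √(-67 + √101)*(1*6) = √(-67 + √101)*6 = 6*√(-67 + √101)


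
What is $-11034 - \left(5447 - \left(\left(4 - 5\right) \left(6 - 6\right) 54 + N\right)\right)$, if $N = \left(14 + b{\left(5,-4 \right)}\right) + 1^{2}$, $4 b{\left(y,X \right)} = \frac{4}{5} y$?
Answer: $-16465$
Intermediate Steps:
$b{\left(y,X \right)} = \frac{y}{5}$ ($b{\left(y,X \right)} = \frac{\frac{4}{5} y}{4} = \frac{y}{5}$)
$N = 16$ ($N = \left(14 + \frac{1}{5} \cdot 5\right) + 1^{2} = \left(14 + 1\right) + 1 = 15 + 1 = 16$)
$-11034 - \left(5447 - \left(\left(4 - 5\right) \left(6 - 6\right) 54 + N\right)\right) = -11034 - \left(5447 - \left(\left(4 - 5\right) \left(6 - 6\right) 54 + 16\right)\right) = -11034 - \left(5447 - \left(\left(-1\right) 0 \cdot 54 + 16\right)\right) = -11034 - \left(5447 - \left(0 \cdot 54 + 16\right)\right) = -11034 - \left(5447 - \left(0 + 16\right)\right) = -11034 - \left(5447 - 16\right) = -11034 - 5431 = -16465$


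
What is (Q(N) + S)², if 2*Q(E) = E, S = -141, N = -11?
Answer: 85849/4 ≈ 21462.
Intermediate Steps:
Q(E) = E/2
(Q(N) + S)² = ((½)*(-11) - 141)² = (-11/2 - 141)² = (-293/2)² = 85849/4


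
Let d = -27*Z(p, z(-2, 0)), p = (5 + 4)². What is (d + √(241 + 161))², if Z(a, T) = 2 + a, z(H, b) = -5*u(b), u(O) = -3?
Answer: (2241 - √402)² ≈ 4.9326e+6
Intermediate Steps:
z(H, b) = 15 (z(H, b) = -5*(-3) = 15)
p = 81 (p = 9² = 81)
d = -2241 (d = -27*(2 + 81) = -27*83 = -2241)
(d + √(241 + 161))² = (-2241 + √(241 + 161))² = (-2241 + √402)²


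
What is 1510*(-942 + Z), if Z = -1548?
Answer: -3759900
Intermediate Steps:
1510*(-942 + Z) = 1510*(-942 - 1548) = 1510*(-2490) = -3759900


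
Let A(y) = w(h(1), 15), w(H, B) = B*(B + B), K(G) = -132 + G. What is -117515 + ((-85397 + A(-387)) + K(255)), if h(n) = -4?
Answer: -202339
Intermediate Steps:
w(H, B) = 2*B**2 (w(H, B) = B*(2*B) = 2*B**2)
A(y) = 450 (A(y) = 2*15**2 = 2*225 = 450)
-117515 + ((-85397 + A(-387)) + K(255)) = -117515 + ((-85397 + 450) + (-132 + 255)) = -117515 + (-84947 + 123) = -117515 - 84824 = -202339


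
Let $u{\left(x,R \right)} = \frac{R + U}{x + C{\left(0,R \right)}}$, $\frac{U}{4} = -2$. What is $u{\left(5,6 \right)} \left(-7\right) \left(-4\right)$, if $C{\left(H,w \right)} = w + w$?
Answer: $- \frac{56}{17} \approx -3.2941$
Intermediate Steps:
$U = -8$ ($U = 4 \left(-2\right) = -8$)
$C{\left(H,w \right)} = 2 w$
$u{\left(x,R \right)} = \frac{-8 + R}{x + 2 R}$ ($u{\left(x,R \right)} = \frac{R - 8}{x + 2 R} = \frac{-8 + R}{x + 2 R}$)
$u{\left(5,6 \right)} \left(-7\right) \left(-4\right) = \frac{-8 + 6}{5 + 2 \cdot 6} \left(-7\right) \left(-4\right) = \frac{1}{5 + 12} \left(-2\right) \left(-7\right) \left(-4\right) = \frac{1}{17} \left(-2\right) \left(-7\right) \left(-4\right) = \left(- \frac{2}{17}\right) \left(-7\right) \left(-4\right) = \frac{14}{17} \left(-4\right) = - \frac{56}{17}$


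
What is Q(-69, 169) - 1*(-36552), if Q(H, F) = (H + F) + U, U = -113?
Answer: 36539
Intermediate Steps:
Q(H, F) = -113 + F + H (Q(H, F) = (H + F) - 113 = (F + H) - 113 = -113 + F + H)
Q(-69, 169) - 1*(-36552) = (-113 + 169 - 69) - 1*(-36552) = -13 + 36552 = 36539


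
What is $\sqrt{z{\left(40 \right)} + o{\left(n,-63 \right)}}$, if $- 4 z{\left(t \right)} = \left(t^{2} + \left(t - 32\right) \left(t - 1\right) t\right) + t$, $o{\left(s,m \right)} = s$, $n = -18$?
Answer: $2 i \sqrt{887} \approx 59.565 i$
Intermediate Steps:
$z{\left(t \right)} = - \frac{t}{4} - \frac{t^{2}}{4} - \frac{t \left(-1 + t\right) \left(-32 + t\right)}{4}$ ($z{\left(t \right)} = - \frac{\left(t^{2} + \left(t - 32\right) \left(t - 1\right) t\right) + t}{4} = - \frac{\left(t^{2} + \left(-32 + t\right) \left(-1 + t\right) t\right) + t}{4} = - \frac{\left(t^{2} + \left(-1 + t\right) \left(-32 + t\right) t\right) + t}{4} = - \frac{\left(t^{2} + t \left(-1 + t\right) \left(-32 + t\right)\right) + t}{4} = - \frac{t + t^{2} + t \left(-1 + t\right) \left(-32 + t\right)}{4} = - \frac{t}{4} - \frac{t^{2}}{4} - \frac{t \left(-1 + t\right) \left(-32 + t\right)}{4}$)
$\sqrt{z{\left(40 \right)} + o{\left(n,-63 \right)}} = \sqrt{\frac{1}{4} \cdot 40 \left(-33 - 40^{2} + 32 \cdot 40\right) - 18} = \sqrt{\frac{1}{4} \cdot 40 \left(-33 - 1600 + 1280\right) - 18} = \sqrt{\frac{1}{4} \cdot 40 \left(-353\right) - 18} = \sqrt{-3530 - 18} = \sqrt{-3548} = 2 i \sqrt{887}$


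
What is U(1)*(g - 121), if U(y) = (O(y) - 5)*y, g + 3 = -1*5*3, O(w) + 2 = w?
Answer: 834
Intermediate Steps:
O(w) = -2 + w
g = -18 (g = -3 - 1*5*3 = -3 - 5*3 = -3 - 15 = -18)
U(y) = y*(-7 + y) (U(y) = ((-2 + y) - 5)*y = (-7 + y)*y = y*(-7 + y))
U(1)*(g - 121) = (1*(-7 + 1))*(-18 - 121) = (1*(-6))*(-139) = -6*(-139) = 834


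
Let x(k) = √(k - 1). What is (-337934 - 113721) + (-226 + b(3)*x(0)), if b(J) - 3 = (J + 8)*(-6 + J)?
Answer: -451881 - 30*I ≈ -4.5188e+5 - 30.0*I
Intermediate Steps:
x(k) = √(-1 + k)
b(J) = 3 + (-6 + J)*(8 + J) (b(J) = 3 + (J + 8)*(-6 + J) = 3 + (8 + J)*(-6 + J) = 3 + (-6 + J)*(8 + J))
(-337934 - 113721) + (-226 + b(3)*x(0)) = (-337934 - 113721) + (-226 + (-45 + 3² + 2*3)*√(-1 + 0)) = -451655 + (-226 + (-45 + 9 + 6)*√(-1)) = -451655 + (-226 - 30*I) = -451881 - 30*I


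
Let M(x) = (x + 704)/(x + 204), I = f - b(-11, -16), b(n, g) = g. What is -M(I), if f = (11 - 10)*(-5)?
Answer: -143/43 ≈ -3.3256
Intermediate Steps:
f = -5 (f = 1*(-5) = -5)
I = 11 (I = -5 - 1*(-16) = -5 + 16 = 11)
M(x) = (704 + x)/(204 + x)
-M(I) = -(704 + 11)/(204 + 11) = -715/215 = -1*143/43 = -143/43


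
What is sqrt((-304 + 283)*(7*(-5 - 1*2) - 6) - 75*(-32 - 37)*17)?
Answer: sqrt(89130) ≈ 298.55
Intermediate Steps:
sqrt((-304 + 283)*(7*(-5 - 1*2) - 6) - 75*(-32 - 37)*17) = sqrt(-21*(7*(-5 - 2) - 6) - 75*(-69)*17) = sqrt(-21*(7*(-7) - 6) + 5175*17) = sqrt(-21*(-49 - 6) + 87975) = sqrt(-21*(-55) + 87975) = sqrt(1155 + 87975) = sqrt(89130)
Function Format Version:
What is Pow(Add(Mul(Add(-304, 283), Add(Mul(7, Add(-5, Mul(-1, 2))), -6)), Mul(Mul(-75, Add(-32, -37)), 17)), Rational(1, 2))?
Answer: Pow(89130, Rational(1, 2)) ≈ 298.55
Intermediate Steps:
Pow(Add(Mul(Add(-304, 283), Add(Mul(7, Add(-5, Mul(-1, 2))), -6)), Mul(Mul(-75, Add(-32, -37)), 17)), Rational(1, 2)) = Pow(Add(Mul(-21, Add(Mul(7, Add(-5, -2)), -6)), Mul(Mul(-75, -69), 17)), Rational(1, 2)) = Pow(Add(Mul(-21, Add(Mul(7, -7), -6)), Mul(5175, 17)), Rational(1, 2)) = Pow(Add(Mul(-21, Add(-49, -6)), 87975), Rational(1, 2)) = Pow(Add(Mul(-21, -55), 87975), Rational(1, 2)) = Pow(Add(1155, 87975), Rational(1, 2)) = Pow(89130, Rational(1, 2))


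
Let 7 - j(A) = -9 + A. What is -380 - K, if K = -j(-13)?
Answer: -351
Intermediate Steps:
j(A) = 16 - A (j(A) = 7 - (-9 + A) = 7 + (9 - A) = 16 - A)
K = -29 (K = -(16 - 1*(-13)) = -(16 + 13) = -1*29 = -29)
-380 - K = -380 - 1*(-29) = -380 + 29 = -351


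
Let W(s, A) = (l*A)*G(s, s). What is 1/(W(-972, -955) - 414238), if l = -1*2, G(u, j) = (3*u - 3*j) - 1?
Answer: -1/416148 ≈ -2.4030e-6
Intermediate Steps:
G(u, j) = -1 - 3*j + 3*u (G(u, j) = (-3*j + 3*u) - 1 = -1 - 3*j + 3*u)
l = -2
W(s, A) = 2*A (W(s, A) = (-2*A)*(-1 - 3*s + 3*s) = -2*A*(-1) = 2*A)
1/(W(-972, -955) - 414238) = 1/(2*(-955) - 414238) = 1/(-1910 - 414238) = 1/(-416148) = -1/416148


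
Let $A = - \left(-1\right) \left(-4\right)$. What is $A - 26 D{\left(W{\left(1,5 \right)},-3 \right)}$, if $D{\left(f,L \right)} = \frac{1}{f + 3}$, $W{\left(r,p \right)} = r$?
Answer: $- \frac{21}{2} \approx -10.5$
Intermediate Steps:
$A = -4$ ($A = \left(-1\right) 4 = -4$)
$D{\left(f,L \right)} = \frac{1}{3 + f}$
$A - 26 D{\left(W{\left(1,5 \right)},-3 \right)} = -4 - \frac{26}{3 + 1} = -4 - \frac{26}{4} = -4 - \frac{13}{2} = - \frac{21}{2}$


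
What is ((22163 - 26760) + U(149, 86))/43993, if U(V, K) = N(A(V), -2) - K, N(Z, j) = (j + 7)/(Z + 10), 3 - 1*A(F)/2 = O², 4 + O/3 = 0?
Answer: -1273781/11966096 ≈ -0.10645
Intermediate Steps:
O = -12 (O = -12 + 3*0 = -12 + 0 = -12)
A(F) = -282 (A(F) = 6 - 2*(-12)² = 6 - 2*144 = 6 - 288 = -282)
N(Z, j) = (7 + j)/(10 + Z)
U(V, K) = -5/272 - K (U(V, K) = (7 - 2)/(10 - 282) - K = 5/(-272) - K = -1/272*5 - K = -5/272 - K)
((22163 - 26760) + U(149, 86))/43993 = ((22163 - 26760) + (-5/272 - 1*86))/43993 = (-4597 + (-5/272 - 86))*(1/43993) = (-4597 - 23397/272)*(1/43993) = -1273781/272*1/43993 = -1273781/11966096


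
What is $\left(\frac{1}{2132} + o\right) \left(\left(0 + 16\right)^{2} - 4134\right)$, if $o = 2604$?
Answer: $- \frac{10764802531}{1066} \approx -1.0098 \cdot 10^{7}$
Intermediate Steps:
$\left(\frac{1}{2132} + o\right) \left(\left(0 + 16\right)^{2} - 4134\right) = \left(\frac{1}{2132} + 2604\right) \left(\left(0 + 16\right)^{2} - 4134\right) = \left(\frac{1}{2132} + 2604\right) \left(16^{2} - 4134\right) = \frac{5551729 \left(256 - 4134\right)}{2132} = \frac{5551729}{2132} \left(-3878\right) = - \frac{10764802531}{1066}$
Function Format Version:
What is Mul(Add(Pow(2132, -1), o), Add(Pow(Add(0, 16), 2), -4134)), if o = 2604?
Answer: Rational(-10764802531, 1066) ≈ -1.0098e+7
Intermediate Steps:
Mul(Add(Pow(2132, -1), o), Add(Pow(Add(0, 16), 2), -4134)) = Mul(Add(Pow(2132, -1), 2604), Add(Pow(Add(0, 16), 2), -4134)) = Mul(Add(Rational(1, 2132), 2604), Add(Pow(16, 2), -4134)) = Mul(Rational(5551729, 2132), Add(256, -4134)) = Mul(Rational(5551729, 2132), -3878) = Rational(-10764802531, 1066)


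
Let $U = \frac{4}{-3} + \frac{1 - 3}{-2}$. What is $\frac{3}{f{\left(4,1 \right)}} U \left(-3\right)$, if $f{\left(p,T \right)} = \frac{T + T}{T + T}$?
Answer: $3$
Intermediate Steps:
$f{\left(p,T \right)} = 1$ ($f{\left(p,T \right)} = \frac{2 T}{2 T} = 2 T \frac{1}{2 T} = 1$)
$U = - \frac{1}{3}$ ($U = 4 \left(- \frac{1}{3}\right) - -1 = - \frac{4}{3} + 1 = - \frac{1}{3} \approx -0.33333$)
$\frac{3}{f{\left(4,1 \right)}} U \left(-3\right) = \frac{3}{1} \left(- \frac{1}{3}\right) \left(-3\right) = 3 \cdot 1 \left(- \frac{1}{3}\right) \left(-3\right) = 3 \left(- \frac{1}{3}\right) \left(-3\right) = \left(-1\right) \left(-3\right) = 3$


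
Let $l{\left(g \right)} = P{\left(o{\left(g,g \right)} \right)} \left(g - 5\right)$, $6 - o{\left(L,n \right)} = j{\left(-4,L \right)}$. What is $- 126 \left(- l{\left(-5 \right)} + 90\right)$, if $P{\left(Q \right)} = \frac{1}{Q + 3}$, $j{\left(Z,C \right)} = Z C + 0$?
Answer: $- \frac{123480}{11} \approx -11225.0$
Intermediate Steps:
$j{\left(Z,C \right)} = C Z$ ($j{\left(Z,C \right)} = C Z + 0 = C Z$)
$o{\left(L,n \right)} = 6 + 4 L$ ($o{\left(L,n \right)} = 6 - L \left(-4\right) = 6 - - 4 L = 6 + 4 L$)
$P{\left(Q \right)} = \frac{1}{3 + Q}$
$l{\left(g \right)} = \frac{-5 + g}{9 + 4 g}$ ($l{\left(g \right)} = \frac{g - 5}{3 + \left(6 + 4 g\right)} = \frac{-5 + g}{9 + 4 g}$)
$- 126 \left(- l{\left(-5 \right)} + 90\right) = - 126 \left(- \frac{-5 - 5}{9 + 4 \left(-5\right)} + 90\right) = - 126 \left(- \frac{-10}{9 - 20} + 90\right) = - 126 \left(- \frac{-10}{-11} + 90\right) = - 126 \left(- \frac{\left(-1\right) \left(-10\right)}{11} + 90\right) = - 126 \left(\left(-1\right) \frac{10}{11} + 90\right) = - 126 \left(- \frac{10}{11} + 90\right) = \left(-126\right) \frac{980}{11} = - \frac{123480}{11}$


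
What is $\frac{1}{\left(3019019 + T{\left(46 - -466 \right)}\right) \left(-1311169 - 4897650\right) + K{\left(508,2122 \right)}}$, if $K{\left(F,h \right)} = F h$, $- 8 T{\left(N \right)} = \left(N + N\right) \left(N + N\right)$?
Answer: $- \frac{1}{17930739126617} \approx -5.577 \cdot 10^{-14}$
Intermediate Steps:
$T{\left(N \right)} = - \frac{N^{2}}{2}$ ($T{\left(N \right)} = - \frac{\left(N + N\right) \left(N + N\right)}{8} = - \frac{2 N 2 N}{8} = - \frac{4 N^{2}}{8} = - \frac{N^{2}}{2}$)
$\frac{1}{\left(3019019 + T{\left(46 - -466 \right)}\right) \left(-1311169 - 4897650\right) + K{\left(508,2122 \right)}} = \frac{1}{\left(3019019 - \frac{\left(46 - -466\right)^{2}}{2}\right) \left(-1311169 - 4897650\right) + 508 \cdot 2122} = \frac{1}{\left(3019019 - \frac{\left(46 + 466\right)^{2}}{2}\right) \left(-6208819\right) + 1077976} = \frac{1}{\left(3019019 - \frac{512^{2}}{2}\right) \left(-6208819\right) + 1077976} = \frac{1}{\left(3019019 - 131072\right) \left(-6208819\right) + 1077976} = \frac{1}{2887947 \left(-6208819\right) + 1077976} = \frac{1}{-17930740204593 + 1077976} = \frac{1}{-17930739126617} = - \frac{1}{17930739126617}$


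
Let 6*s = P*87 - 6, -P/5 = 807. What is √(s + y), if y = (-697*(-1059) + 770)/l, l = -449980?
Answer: I*√2961812651868885/224990 ≈ 241.89*I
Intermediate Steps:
P = -4035 (P = -5*807 = -4035)
s = -117017/2 (s = (-4035*87 - 6)/6 = (-351045 - 6)/6 = (⅙)*(-351051) = -117017/2 ≈ -58509.)
y = -738893/449980 (y = (-697*(-1059) + 770)/(-449980) = (738123 + 770)*(-1/449980) = 738893*(-1/449980) = -738893/449980 ≈ -1.6421)
√(s + y) = √(-117017/2 - 738893/449980) = √(-26328393723/449980) = I*√2961812651868885/224990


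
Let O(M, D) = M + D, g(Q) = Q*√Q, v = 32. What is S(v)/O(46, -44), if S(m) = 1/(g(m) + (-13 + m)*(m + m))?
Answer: 19/45184 - √2/22592 ≈ 0.00035790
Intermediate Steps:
g(Q) = Q^(3/2)
O(M, D) = D + M
S(m) = 1/(m^(3/2) + 2*m*(-13 + m)) (S(m) = 1/(m^(3/2) + (-13 + m)*(m + m)) = 1/(m^(3/2) + (-13 + m)*(2*m)) = 1/(m^(3/2) + 2*m*(-13 + m)))
S(v)/O(46, -44) = 1/((32^(3/2) - 26*32 + 2*32²)*(-44 + 46)) = 1/((128*√2 - 832 + 2*1024)*2) = (½)/(128*√2 - 832 + 2048) = (½)/(1216 + 128*√2) = 1/(2*(1216 + 128*√2))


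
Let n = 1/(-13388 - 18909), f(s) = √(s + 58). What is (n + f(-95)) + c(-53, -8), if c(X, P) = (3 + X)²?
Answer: 80742499/32297 + I*√37 ≈ 2500.0 + 6.0828*I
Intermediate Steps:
f(s) = √(58 + s)
n = -1/32297 (n = 1/(-32297) = -1/32297 ≈ -3.0963e-5)
(n + f(-95)) + c(-53, -8) = (-1/32297 + √(58 - 95)) + (3 - 53)² = (-1/32297 + √(-37)) + (-50)² = (-1/32297 + I*√37) + 2500 = 80742499/32297 + I*√37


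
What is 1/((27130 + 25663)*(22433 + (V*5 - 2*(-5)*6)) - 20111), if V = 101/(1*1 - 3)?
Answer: 2/2348245211 ≈ 8.5170e-10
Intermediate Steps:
V = -101/2 (V = 101/(1 - 3) = 101/(-2) = 101*(-½) = -101/2 ≈ -50.500)
1/((27130 + 25663)*(22433 + (V*5 - 2*(-5)*6)) - 20111) = 1/((27130 + 25663)*(22433 + (-101/2*5 - 2*(-5)*6)) - 20111) = 1/(52793*(22433 + (-505/2 + 10*6)) - 20111) = 1/(52793*(22433 + (-505/2 + 60)) - 20111) = 1/(52793*(22433 - 385/2) - 20111) = 1/(52793*(44481/2) - 20111) = 1/(2348285433/2 - 20111) = 1/(2348245211/2) = 2/2348245211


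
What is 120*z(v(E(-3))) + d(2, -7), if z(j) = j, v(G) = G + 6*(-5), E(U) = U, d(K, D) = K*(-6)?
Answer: -3972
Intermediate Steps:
d(K, D) = -6*K
v(G) = -30 + G (v(G) = G - 30 = -30 + G)
120*z(v(E(-3))) + d(2, -7) = 120*(-30 - 3) - 6*2 = 120*(-33) - 12 = -3960 - 12 = -3972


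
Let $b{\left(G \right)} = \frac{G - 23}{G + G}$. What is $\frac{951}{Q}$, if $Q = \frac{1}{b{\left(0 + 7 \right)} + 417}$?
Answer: $\frac{2768361}{7} \approx 3.9548 \cdot 10^{5}$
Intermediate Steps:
$b{\left(G \right)} = \frac{-23 + G}{2 G}$
$Q = \frac{7}{2911}$ ($Q = \frac{1}{\frac{-23 + \left(0 + 7\right)}{2 \left(0 + 7\right)} + 417} = \frac{1}{\frac{-23 + 7}{2 \cdot 7} + 417} = \frac{1}{\frac{1}{2} \cdot \frac{1}{7} \left(-16\right) + 417} = \frac{1}{- \frac{8}{7} + 417} = \frac{1}{\frac{2911}{7}} = \frac{7}{2911} \approx 0.0024047$)
$\frac{951}{Q} = \frac{951}{\frac{7}{2911}} = 951 \cdot \frac{2911}{7} = \frac{2768361}{7}$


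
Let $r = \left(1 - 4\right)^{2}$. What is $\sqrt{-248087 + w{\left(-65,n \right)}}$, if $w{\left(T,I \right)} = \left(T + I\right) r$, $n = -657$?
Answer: $i \sqrt{254585} \approx 504.56 i$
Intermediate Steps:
$r = 9$ ($r = \left(-3\right)^{2} = 9$)
$w{\left(T,I \right)} = 9 I + 9 T$ ($w{\left(T,I \right)} = \left(T + I\right) 9 = \left(I + T\right) 9 = 9 I + 9 T$)
$\sqrt{-248087 + w{\left(-65,n \right)}} = \sqrt{-248087 + \left(9 \left(-657\right) + 9 \left(-65\right)\right)} = \sqrt{-248087 - 6498} = \sqrt{-254585} = i \sqrt{254585}$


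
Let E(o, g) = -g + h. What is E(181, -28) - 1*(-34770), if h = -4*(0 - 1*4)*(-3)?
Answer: 34750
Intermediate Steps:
h = -48 (h = -4*(0 - 4)*(-3) = -4*(-4)*(-3) = 16*(-3) = -48)
E(o, g) = -48 - g (E(o, g) = -g - 48 = -48 - g)
E(181, -28) - 1*(-34770) = (-48 - 1*(-28)) - 1*(-34770) = (-48 + 28) + 34770 = -20 + 34770 = 34750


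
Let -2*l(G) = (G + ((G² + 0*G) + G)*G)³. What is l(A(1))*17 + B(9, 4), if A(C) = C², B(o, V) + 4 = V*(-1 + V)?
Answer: -443/2 ≈ -221.50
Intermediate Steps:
B(o, V) = -4 + V*(-1 + V)
l(G) = -(G + G*(G + G²))³/2 (l(G) = -(G + ((G² + 0*G) + G)*G)³/2 = -(G + ((G² + 0) + G)*G)³/2 = -(G + (G² + G)*G)³/2 = -(G + (G + G²)*G)³/2 = -(G + G*(G + G²))³/2)
l(A(1))*17 + B(9, 4) = -(1²)³*(1 + 1² + (1²)²)³/2*17 + (-4 + 4² - 1*4) = -½*1³*(1 + 1 + 1²)³*17 + (-4 + 16 - 4) = -½*1*(1 + 1 + 1)³*17 + 8 = -½*1*3³*17 + 8 = -½*1*27*17 + 8 = -27/2*17 + 8 = -459/2 + 8 = -443/2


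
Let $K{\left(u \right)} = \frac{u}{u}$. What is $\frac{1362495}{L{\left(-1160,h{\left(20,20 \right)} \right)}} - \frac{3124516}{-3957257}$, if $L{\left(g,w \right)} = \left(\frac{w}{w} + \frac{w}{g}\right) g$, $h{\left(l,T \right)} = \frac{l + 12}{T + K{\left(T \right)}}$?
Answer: $- \frac{113150587175267}{96272148296} \approx -1175.3$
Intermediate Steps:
$K{\left(u \right)} = 1$
$h{\left(l,T \right)} = \frac{12 + l}{1 + T}$ ($h{\left(l,T \right)} = \frac{l + 12}{T + 1} = \frac{12 + l}{1 + T}$)
$L{\left(g,w \right)} = g \left(1 + \frac{w}{g}\right)$ ($L{\left(g,w \right)} = \left(1 + \frac{w}{g}\right) g = g \left(1 + \frac{w}{g}\right)$)
$\frac{1362495}{L{\left(-1160,h{\left(20,20 \right)} \right)}} - \frac{3124516}{-3957257} = \frac{1362495}{-1160 + \frac{12 + 20}{1 + 20}} - \frac{3124516}{-3957257} = \frac{1362495}{-1160 + \frac{1}{21} \cdot 32} - - \frac{3124516}{3957257} = \frac{1362495}{-1160 + \frac{1}{21} \cdot 32} + \frac{3124516}{3957257} = \frac{1362495}{-1160 + \frac{32}{21}} + \frac{3124516}{3957257} = \frac{1362495}{- \frac{24328}{21}} + \frac{3124516}{3957257} = 1362495 \left(- \frac{21}{24328}\right) + \frac{3124516}{3957257} = - \frac{28612395}{24328} + \frac{3124516}{3957257} = - \frac{113150587175267}{96272148296}$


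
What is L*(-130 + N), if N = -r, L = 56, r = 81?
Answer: -11816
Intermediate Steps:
N = -81 (N = -1*81 = -81)
L*(-130 + N) = 56*(-130 - 81) = 56*(-211) = -11816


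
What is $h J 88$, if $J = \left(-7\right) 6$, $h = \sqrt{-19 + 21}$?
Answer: $- 3696 \sqrt{2} \approx -5226.9$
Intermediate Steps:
$h = \sqrt{2} \approx 1.4142$
$J = -42$
$h J 88 = \sqrt{2} \left(-42\right) 88 = - 42 \sqrt{2} \cdot 88 = - 3696 \sqrt{2}$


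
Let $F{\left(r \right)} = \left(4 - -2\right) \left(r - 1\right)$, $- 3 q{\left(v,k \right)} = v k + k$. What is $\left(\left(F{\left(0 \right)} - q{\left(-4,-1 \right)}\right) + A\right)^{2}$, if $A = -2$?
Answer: $49$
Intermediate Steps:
$q{\left(v,k \right)} = - \frac{k}{3} - \frac{k v}{3}$ ($q{\left(v,k \right)} = - \frac{v k + k}{3} = - \frac{k v + k}{3} = - \frac{k + k v}{3} = - \frac{k}{3} - \frac{k v}{3}$)
$F{\left(r \right)} = -6 + 6 r$ ($F{\left(r \right)} = \left(4 + 2\right) \left(-1 + r\right) = 6 \left(-1 + r\right) = -6 + 6 r$)
$\left(\left(F{\left(0 \right)} - q{\left(-4,-1 \right)}\right) + A\right)^{2} = \left(\left(\left(-6 + 6 \cdot 0\right) - \left(- \frac{1}{3}\right) \left(-1\right) \left(1 - 4\right)\right) - 2\right)^{2} = \left(\left(\left(-6 + 0\right) - \left(- \frac{1}{3}\right) \left(-1\right) \left(-3\right)\right) - 2\right)^{2} = \left(\left(-6 - -1\right) - 2\right)^{2} = \left(\left(-6 + 1\right) - 2\right)^{2} = \left(-5 - 2\right)^{2} = \left(-7\right)^{2} = 49$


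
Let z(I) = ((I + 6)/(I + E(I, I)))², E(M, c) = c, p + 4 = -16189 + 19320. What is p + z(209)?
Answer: 546408173/174724 ≈ 3127.3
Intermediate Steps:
p = 3127 (p = -4 + (-16189 + 19320) = -4 + 3131 = 3127)
z(I) = (6 + I)²/(4*I²) (z(I) = ((I + 6)/(I + I))² = ((6 + I)/((2*I)))² = ((6 + I)*(1/(2*I)))² = ((6 + I)/(2*I))² = (6 + I)²/(4*I²))
p + z(209) = 3127 + (¼)*(6 + 209)²/209² = 3127 + (¼)*(1/43681)*215² = 3127 + (¼)*(1/43681)*46225 = 3127 + 46225/174724 = 546408173/174724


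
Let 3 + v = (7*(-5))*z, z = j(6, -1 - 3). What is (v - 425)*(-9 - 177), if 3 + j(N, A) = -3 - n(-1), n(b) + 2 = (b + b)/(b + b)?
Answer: 47058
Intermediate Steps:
n(b) = -1 (n(b) = -2 + (b + b)/(b + b) = -2 + (2*b)/((2*b)) = -2 + (2*b)*(1/(2*b)) = -2 + 1 = -1)
j(N, A) = -5 (j(N, A) = -3 + (-3 - 1*(-1)) = -3 + (-3 + 1) = -3 - 2 = -5)
z = -5
v = 172 (v = -3 + (7*(-5))*(-5) = -3 - 35*(-5) = -3 + 175 = 172)
(v - 425)*(-9 - 177) = (172 - 425)*(-9 - 177) = -253*(-186) = 47058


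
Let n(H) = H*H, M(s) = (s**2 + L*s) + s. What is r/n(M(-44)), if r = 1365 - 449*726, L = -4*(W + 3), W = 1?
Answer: -324609/6739216 ≈ -0.048167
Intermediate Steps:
L = -16 (L = -4*(1 + 3) = -4*4 = -16)
M(s) = s**2 - 15*s (M(s) = (s**2 - 16*s) + s = s**2 - 15*s)
r = -324609 (r = 1365 - 325974 = -324609)
n(H) = H**2
r/n(M(-44)) = -324609*1/(1936*(-15 - 44)**2) = -324609/((-44*(-59))**2) = -324609/(2596**2) = -324609/6739216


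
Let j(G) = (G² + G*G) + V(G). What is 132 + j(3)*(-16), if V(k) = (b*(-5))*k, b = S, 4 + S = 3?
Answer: -396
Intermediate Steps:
S = -1 (S = -4 + 3 = -1)
b = -1
V(k) = 5*k (V(k) = (-1*(-5))*k = 5*k)
j(G) = 2*G² + 5*G (j(G) = (G² + G*G) + 5*G = (G² + G²) + 5*G = 2*G² + 5*G)
132 + j(3)*(-16) = 132 + (3*(5 + 2*3))*(-16) = 132 + (3*(5 + 6))*(-16) = 132 + (3*11)*(-16) = 132 + 33*(-16) = 132 - 528 = -396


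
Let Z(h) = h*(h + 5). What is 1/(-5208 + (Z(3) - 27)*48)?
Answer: -1/5352 ≈ -0.00018685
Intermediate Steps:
Z(h) = h*(5 + h)
1/(-5208 + (Z(3) - 27)*48) = 1/(-5208 + (3*(5 + 3) - 27)*48) = 1/(-5208 + (3*8 - 27)*48) = 1/(-5208 + (24 - 27)*48) = 1/(-5208 - 3*48) = 1/(-5208 - 144) = 1/(-5352) = -1/5352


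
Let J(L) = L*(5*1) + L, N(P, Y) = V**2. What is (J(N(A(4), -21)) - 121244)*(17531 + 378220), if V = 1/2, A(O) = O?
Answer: -95963681235/2 ≈ -4.7982e+10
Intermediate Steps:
V = 1/2 (V = 1*(1/2) = 1/2 ≈ 0.50000)
N(P, Y) = 1/4 (N(P, Y) = (1/2)**2 = 1/4)
J(L) = 6*L (J(L) = L*5 + L = 5*L + L = 6*L)
(J(N(A(4), -21)) - 121244)*(17531 + 378220) = (6*(1/4) - 121244)*(17531 + 378220) = (3/2 - 121244)*395751 = -242485/2*395751 = -95963681235/2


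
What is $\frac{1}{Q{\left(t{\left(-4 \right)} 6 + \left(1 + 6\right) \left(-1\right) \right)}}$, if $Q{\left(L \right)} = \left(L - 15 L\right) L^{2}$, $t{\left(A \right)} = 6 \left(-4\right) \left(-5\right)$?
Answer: $- \frac{1}{5074539358} \approx -1.9706 \cdot 10^{-10}$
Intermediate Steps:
$t{\left(A \right)} = 120$ ($t{\left(A \right)} = \left(-24\right) \left(-5\right) = 120$)
$Q{\left(L \right)} = - 14 L^{3}$ ($Q{\left(L \right)} = - 14 L L^{2} = - 14 L^{3}$)
$\frac{1}{Q{\left(t{\left(-4 \right)} 6 + \left(1 + 6\right) \left(-1\right) \right)}} = \frac{1}{\left(-14\right) \left(120 \cdot 6 + \left(1 + 6\right) \left(-1\right)\right)^{3}} = \frac{1}{\left(-14\right) \left(720 + 7 \left(-1\right)\right)^{3}} = \frac{1}{\left(-14\right) \left(720 - 7\right)^{3}} = \frac{1}{\left(-14\right) 713^{3}} = \frac{1}{\left(-14\right) 362467097} = \frac{1}{-5074539358} = - \frac{1}{5074539358}$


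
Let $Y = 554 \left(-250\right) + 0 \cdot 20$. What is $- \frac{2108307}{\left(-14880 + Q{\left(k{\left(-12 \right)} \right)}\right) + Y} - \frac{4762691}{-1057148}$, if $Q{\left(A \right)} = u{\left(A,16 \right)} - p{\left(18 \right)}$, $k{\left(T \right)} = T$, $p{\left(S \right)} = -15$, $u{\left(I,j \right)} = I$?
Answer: $\frac{2959279785943}{162142188796} \approx 18.251$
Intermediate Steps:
$Y = -138500$ ($Y = -138500 + 0 = -138500$)
$Q{\left(A \right)} = 15 + A$ ($Q{\left(A \right)} = A - -15 = A + 15 = 15 + A$)
$- \frac{2108307}{\left(-14880 + Q{\left(k{\left(-12 \right)} \right)}\right) + Y} - \frac{4762691}{-1057148} = - \frac{2108307}{\left(-14880 + \left(15 - 12\right)\right) - 138500} - \frac{4762691}{-1057148} = - \frac{2108307}{\left(-14880 + 3\right) - 138500} - - \frac{4762691}{1057148} = - \frac{2108307}{-14877 - 138500} + \frac{4762691}{1057148} = - \frac{2108307}{-153377} + \frac{4762691}{1057148} = \left(-2108307\right) \left(- \frac{1}{153377}\right) + \frac{4762691}{1057148} = \frac{2108307}{153377} + \frac{4762691}{1057148} = \frac{2959279785943}{162142188796}$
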